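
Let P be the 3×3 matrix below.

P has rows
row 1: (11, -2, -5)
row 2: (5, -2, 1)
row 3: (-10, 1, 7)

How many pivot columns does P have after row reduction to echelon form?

Row reduce to echelon form.
R2 ← R2 − (5/11)·R1: [0, -12/11, 36/11]
R3 ← R3 + (10/11)·R1: [0, -9/11, 27/11]
R3 ← R3 − (3/4)·R2: [0, 0, 0]
Echelon form has 2 nonzero rows, so rank(P) = 2.
Each nonzero row contributes one pivot column: 2 pivot columns.

2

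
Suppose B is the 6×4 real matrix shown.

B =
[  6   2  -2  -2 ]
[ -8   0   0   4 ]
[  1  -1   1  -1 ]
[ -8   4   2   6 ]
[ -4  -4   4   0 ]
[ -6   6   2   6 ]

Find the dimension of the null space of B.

1

Row reduce to echelon form.
R2 ← R2 + (4/3)·R1: [0, 8/3, -8/3, 4/3]
R3 ← R3 − (1/6)·R1: [0, -4/3, 4/3, -2/3]
R4 ← R4 + (4/3)·R1: [0, 20/3, -2/3, 10/3]
R5 ← R5 + (2/3)·R1: [0, -8/3, 8/3, -4/3]
R6 ← R6 + R1: [0, 8, 0, 4]
R3 ← R3 + (1/2)·R2: [0, 0, 0, 0]
R4 ← R4 − (5/2)·R2: [0, 0, 6, 0]
R5 ← R5 + R2: [0, 0, 0, 0]
R6 ← R6 − (3)·R2: [0, 0, 8, 0]
Swap R3 ↔ R4
R6 ← R6 − (4/3)·R3: [0, 0, 0, 0]
3 nonzero rows, so rank(B) = 3.
B has 4 columns; by rank–nullity, nullity = 4 − 3 = 1.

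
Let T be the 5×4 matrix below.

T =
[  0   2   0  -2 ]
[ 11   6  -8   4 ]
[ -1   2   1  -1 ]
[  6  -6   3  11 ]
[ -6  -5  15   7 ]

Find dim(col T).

4

Row reduce to echelon form.
Swap R1 ↔ R2
R3 ← R3 + (1/11)·R1: [0, 28/11, 3/11, -7/11]
R4 ← R4 − (6/11)·R1: [0, -102/11, 81/11, 97/11]
R5 ← R5 + (6/11)·R1: [0, -19/11, 117/11, 101/11]
R3 ← R3 − (14/11)·R2: [0, 0, 3/11, 21/11]
R4 ← R4 + (51/11)·R2: [0, 0, 81/11, -5/11]
R5 ← R5 + (19/22)·R2: [0, 0, 117/11, 82/11]
R4 ← R4 − (27)·R3: [0, 0, 0, -52]
R5 ← R5 − (39)·R3: [0, 0, 0, -67]
R5 ← R5 − (67/52)·R4: [0, 0, 0, 0]
Echelon form has 4 nonzero rows, so rank(T) = 4.
The column space has dimension equal to the rank: 4.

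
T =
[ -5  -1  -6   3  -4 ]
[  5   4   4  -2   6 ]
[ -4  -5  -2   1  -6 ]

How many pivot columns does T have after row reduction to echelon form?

2

Row reduce to echelon form.
R2 ← R2 + R1: [0, 3, -2, 1, 2]
R3 ← R3 − (4/5)·R1: [0, -21/5, 14/5, -7/5, -14/5]
R3 ← R3 + (7/5)·R2: [0, 0, 0, 0, 0]
Echelon form has 2 nonzero rows, so rank(T) = 2.
Each nonzero row contributes one pivot column: 2 pivot columns.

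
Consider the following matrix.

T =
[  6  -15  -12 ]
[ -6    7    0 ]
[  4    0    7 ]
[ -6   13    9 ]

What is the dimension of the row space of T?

2

Row reduce to echelon form.
R2 ← R2 + R1: [0, -8, -12]
R3 ← R3 − (2/3)·R1: [0, 10, 15]
R4 ← R4 + R1: [0, -2, -3]
R3 ← R3 + (5/4)·R2: [0, 0, 0]
R4 ← R4 − (1/4)·R2: [0, 0, 0]
Echelon form has 2 nonzero rows, so rank(T) = 2.
The row space has dimension equal to the rank: 2.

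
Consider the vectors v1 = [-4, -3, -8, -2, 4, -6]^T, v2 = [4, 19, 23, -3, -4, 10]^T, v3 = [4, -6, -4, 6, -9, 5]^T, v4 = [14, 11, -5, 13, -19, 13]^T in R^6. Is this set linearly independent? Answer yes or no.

yes

Form the matrix with these vectors as rows and row reduce.
R2 ← R2 + R1: [0, 16, 15, -5, 0, 4]
R3 ← R3 + R1: [0, -9, -12, 4, -5, -1]
R4 ← R4 + (7/2)·R1: [0, 1/2, -33, 6, -5, -8]
R3 ← R3 + (9/16)·R2: [0, 0, -57/16, 19/16, -5, 5/4]
R4 ← R4 − (1/32)·R2: [0, 0, -1071/32, 197/32, -5, -65/8]
R4 ← R4 − (357/38)·R3: [0, 0, 0, -5, 1595/38, -755/38]
4 nonzero rows, so the 4 vectors span a space of dimension 4.
Since 4 = 4, the vectors are linearly independent.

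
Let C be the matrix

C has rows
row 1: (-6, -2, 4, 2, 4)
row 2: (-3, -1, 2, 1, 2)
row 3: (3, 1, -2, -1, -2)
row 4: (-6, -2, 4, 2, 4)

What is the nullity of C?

Row reduce to echelon form.
R2 ← R2 − (1/2)·R1: [0, 0, 0, 0, 0]
R3 ← R3 + (1/2)·R1: [0, 0, 0, 0, 0]
R4 ← R4 − R1: [0, 0, 0, 0, 0]
1 nonzero row, so rank(C) = 1.
C has 5 columns; by rank–nullity, nullity = 5 − 1 = 4.

4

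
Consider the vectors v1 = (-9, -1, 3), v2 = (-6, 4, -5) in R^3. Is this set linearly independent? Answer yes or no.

yes

Form the matrix with these vectors as rows and row reduce.
R2 ← R2 − (2/3)·R1: [0, 14/3, -7]
2 nonzero rows, so the 2 vectors span a space of dimension 2.
Since 2 = 2, the vectors are linearly independent.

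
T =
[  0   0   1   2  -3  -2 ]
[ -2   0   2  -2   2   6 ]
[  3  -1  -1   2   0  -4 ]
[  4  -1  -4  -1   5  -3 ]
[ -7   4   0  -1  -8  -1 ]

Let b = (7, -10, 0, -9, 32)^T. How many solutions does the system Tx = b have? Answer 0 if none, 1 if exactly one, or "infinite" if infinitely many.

infinite

Row reduce the augmented matrix [T | b].
Swap R1 ↔ R2
R3 ← R3 + (3/2)·R1: [0, -1, 2, -1, 3, 5, -15]
R4 ← R4 + (2)·R1: [0, -1, 0, -5, 9, 9, -29]
R5 ← R5 − (7/2)·R1: [0, 4, -7, 6, -15, -22, 67]
Swap R2 ↔ R3
R4 ← R4 − R2: [0, 0, -2, -4, 6, 4, -14]
R5 ← R5 + (4)·R2: [0, 0, 1, 2, -3, -2, 7]
R4 ← R4 + (2)·R3: [0, 0, 0, 0, 0, 0, 0]
R5 ← R5 − R3: [0, 0, 0, 0, 0, 0, 0]
The echelon form has 3 nonzero rows, and every pivot lies in the first 6 columns, so rank(T) = rank([T|b]) = 3.
The system is consistent.
rank = 3 < 6 unknowns, so there are infinitely many solutions.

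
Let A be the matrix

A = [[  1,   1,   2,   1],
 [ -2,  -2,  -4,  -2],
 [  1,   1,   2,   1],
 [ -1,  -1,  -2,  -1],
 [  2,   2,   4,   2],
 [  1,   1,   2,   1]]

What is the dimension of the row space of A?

1

Row reduce to echelon form.
R2 ← R2 + (2)·R1: [0, 0, 0, 0]
R3 ← R3 − R1: [0, 0, 0, 0]
R4 ← R4 + R1: [0, 0, 0, 0]
R5 ← R5 − (2)·R1: [0, 0, 0, 0]
R6 ← R6 − R1: [0, 0, 0, 0]
Echelon form has 1 nonzero row, so rank(A) = 1.
The row space has dimension equal to the rank: 1.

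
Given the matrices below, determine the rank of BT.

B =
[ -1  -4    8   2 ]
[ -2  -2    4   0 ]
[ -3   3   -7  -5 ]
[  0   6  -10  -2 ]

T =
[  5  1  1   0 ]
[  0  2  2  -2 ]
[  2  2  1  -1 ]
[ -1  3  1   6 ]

First compute BT:
[[  9,  13,   1,  12],
 [ -2,   2,  -2,   0],
 [-24, -26,  -9, -29],
 [-18, -14,   0, -14]]
Now row reduce the product.
R2 ← R2 + (2/9)·R1: [0, 44/9, -16/9, 8/3]
R3 ← R3 + (8/3)·R1: [0, 26/3, -19/3, 3]
R4 ← R4 + (2)·R1: [0, 12, 2, 10]
R3 ← R3 − (39/22)·R2: [0, 0, -35/11, -19/11]
R4 ← R4 − (27/11)·R2: [0, 0, 70/11, 38/11]
R4 ← R4 + (2)·R3: [0, 0, 0, 0]
3 nonzero rows, so rank(BT) = 3.

3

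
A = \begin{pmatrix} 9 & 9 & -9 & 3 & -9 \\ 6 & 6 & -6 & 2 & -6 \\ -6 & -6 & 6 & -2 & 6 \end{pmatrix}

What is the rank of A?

1

Row reduce to echelon form.
R2 ← R2 − (2/3)·R1: [0, 0, 0, 0, 0]
R3 ← R3 + (2/3)·R1: [0, 0, 0, 0, 0]
Echelon form has 1 nonzero row, so rank(A) = 1.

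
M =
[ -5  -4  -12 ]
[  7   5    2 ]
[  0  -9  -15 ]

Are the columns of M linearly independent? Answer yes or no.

Row reduce M to echelon form.
R2 ← R2 + (7/5)·R1: [0, -3/5, -74/5]
R3 ← R3 − (15)·R2: [0, 0, 207]
3 pivots among 3 columns.
Every column is a pivot column, so the columns are linearly independent.

yes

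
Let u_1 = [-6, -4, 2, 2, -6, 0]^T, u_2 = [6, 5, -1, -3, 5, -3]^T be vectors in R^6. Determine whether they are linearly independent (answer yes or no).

Form the matrix with these vectors as rows and row reduce.
R2 ← R2 + R1: [0, 1, 1, -1, -1, -3]
2 nonzero rows, so the 2 vectors span a space of dimension 2.
Since 2 = 2, the vectors are linearly independent.

yes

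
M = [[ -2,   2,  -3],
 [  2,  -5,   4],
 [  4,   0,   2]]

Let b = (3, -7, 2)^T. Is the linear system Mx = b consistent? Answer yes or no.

yes

Row reduce the augmented matrix [M | b].
R2 ← R2 + R1: [0, -3, 1, -4]
R3 ← R3 + (2)·R1: [0, 4, -4, 8]
R3 ← R3 + (4/3)·R2: [0, 0, -8/3, 8/3]
The echelon form has 3 nonzero rows, and every pivot lies in the first 3 columns, so rank(M) = rank([M|b]) = 3.
The system is consistent.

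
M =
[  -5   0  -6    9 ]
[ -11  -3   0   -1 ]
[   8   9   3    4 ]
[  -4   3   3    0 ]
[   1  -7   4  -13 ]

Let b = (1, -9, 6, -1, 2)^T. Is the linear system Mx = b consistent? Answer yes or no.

Row reduce the augmented matrix [M | b].
R2 ← R2 − (11/5)·R1: [0, -3, 66/5, -104/5, -56/5]
R3 ← R3 + (8/5)·R1: [0, 9, -33/5, 92/5, 38/5]
R4 ← R4 − (4/5)·R1: [0, 3, 39/5, -36/5, -9/5]
R5 ← R5 + (1/5)·R1: [0, -7, 14/5, -56/5, 11/5]
R3 ← R3 + (3)·R2: [0, 0, 33, -44, -26]
R4 ← R4 + R2: [0, 0, 21, -28, -13]
R5 ← R5 − (7/3)·R2: [0, 0, -28, 112/3, 85/3]
R4 ← R4 − (7/11)·R3: [0, 0, 0, 0, 39/11]
R5 ← R5 + (28/33)·R3: [0, 0, 0, 0, 69/11]
R5 ← R5 − (23/13)·R4: [0, 0, 0, 0, 0]
The echelon form has 4 nonzero rows; the last pivot sits in the augmented column, so rank(M) = 3 but rank([M|b]) = 4.
Since the ranks differ, the system is inconsistent.

no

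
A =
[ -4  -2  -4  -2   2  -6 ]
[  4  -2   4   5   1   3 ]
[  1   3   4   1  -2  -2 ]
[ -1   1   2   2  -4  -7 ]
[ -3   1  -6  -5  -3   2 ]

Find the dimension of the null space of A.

2

Row reduce to echelon form.
R2 ← R2 + R1: [0, -4, 0, 3, 3, -3]
R3 ← R3 + (1/4)·R1: [0, 5/2, 3, 1/2, -3/2, -7/2]
R4 ← R4 − (1/4)·R1: [0, 3/2, 3, 5/2, -9/2, -11/2]
R5 ← R5 − (3/4)·R1: [0, 5/2, -3, -7/2, -9/2, 13/2]
R3 ← R3 + (5/8)·R2: [0, 0, 3, 19/8, 3/8, -43/8]
R4 ← R4 + (3/8)·R2: [0, 0, 3, 29/8, -27/8, -53/8]
R5 ← R5 + (5/8)·R2: [0, 0, -3, -13/8, -21/8, 37/8]
R4 ← R4 − R3: [0, 0, 0, 5/4, -15/4, -5/4]
R5 ← R5 + R3: [0, 0, 0, 3/4, -9/4, -3/4]
R5 ← R5 − (3/5)·R4: [0, 0, 0, 0, 0, 0]
4 nonzero rows, so rank(A) = 4.
A has 6 columns; by rank–nullity, nullity = 6 − 4 = 2.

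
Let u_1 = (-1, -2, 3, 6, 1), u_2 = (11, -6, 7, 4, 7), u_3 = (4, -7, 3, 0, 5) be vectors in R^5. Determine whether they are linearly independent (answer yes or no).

Form the matrix with these vectors as rows and row reduce.
R2 ← R2 + (11)·R1: [0, -28, 40, 70, 18]
R3 ← R3 + (4)·R1: [0, -15, 15, 24, 9]
R3 ← R3 − (15/28)·R2: [0, 0, -45/7, -27/2, -9/14]
3 nonzero rows, so the 3 vectors span a space of dimension 3.
Since 3 = 3, the vectors are linearly independent.

yes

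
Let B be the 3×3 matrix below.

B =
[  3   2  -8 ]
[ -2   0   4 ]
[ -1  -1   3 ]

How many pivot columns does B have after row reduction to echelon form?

2

Row reduce to echelon form.
R2 ← R2 + (2/3)·R1: [0, 4/3, -4/3]
R3 ← R3 + (1/3)·R1: [0, -1/3, 1/3]
R3 ← R3 + (1/4)·R2: [0, 0, 0]
Echelon form has 2 nonzero rows, so rank(B) = 2.
Each nonzero row contributes one pivot column: 2 pivot columns.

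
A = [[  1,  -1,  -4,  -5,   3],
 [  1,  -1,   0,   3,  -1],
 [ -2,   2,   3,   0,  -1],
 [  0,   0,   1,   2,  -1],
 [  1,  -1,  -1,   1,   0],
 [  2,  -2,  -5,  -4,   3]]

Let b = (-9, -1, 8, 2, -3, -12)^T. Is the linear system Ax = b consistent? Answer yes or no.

Row reduce the augmented matrix [A | b].
R2 ← R2 − R1: [0, 0, 4, 8, -4, 8]
R3 ← R3 + (2)·R1: [0, 0, -5, -10, 5, -10]
R5 ← R5 − R1: [0, 0, 3, 6, -3, 6]
R6 ← R6 − (2)·R1: [0, 0, 3, 6, -3, 6]
R3 ← R3 + (5/4)·R2: [0, 0, 0, 0, 0, 0]
R4 ← R4 − (1/4)·R2: [0, 0, 0, 0, 0, 0]
R5 ← R5 − (3/4)·R2: [0, 0, 0, 0, 0, 0]
R6 ← R6 − (3/4)·R2: [0, 0, 0, 0, 0, 0]
The echelon form has 2 nonzero rows, and every pivot lies in the first 5 columns, so rank(A) = rank([A|b]) = 2.
The system is consistent.

yes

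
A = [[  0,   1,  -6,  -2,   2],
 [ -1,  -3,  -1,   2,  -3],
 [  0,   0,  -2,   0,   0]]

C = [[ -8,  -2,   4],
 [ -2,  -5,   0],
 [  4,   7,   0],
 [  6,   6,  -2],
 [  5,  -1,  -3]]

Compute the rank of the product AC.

First compute AC:
[[-28, -61,  -2],
 [  7,  25,   1],
 [ -8, -14,   0]]
Now row reduce the product.
R2 ← R2 + (1/4)·R1: [0, 39/4, 1/2]
R3 ← R3 − (2/7)·R1: [0, 24/7, 4/7]
R3 ← R3 − (32/91)·R2: [0, 0, 36/91]
3 nonzero rows, so rank(AC) = 3.

3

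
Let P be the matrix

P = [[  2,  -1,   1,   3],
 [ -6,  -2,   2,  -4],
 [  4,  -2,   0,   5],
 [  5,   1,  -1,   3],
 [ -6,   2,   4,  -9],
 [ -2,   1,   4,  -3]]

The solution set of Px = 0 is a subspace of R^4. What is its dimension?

0

Row reduce to echelon form.
R2 ← R2 + (3)·R1: [0, -5, 5, 5]
R3 ← R3 − (2)·R1: [0, 0, -2, -1]
R4 ← R4 − (5/2)·R1: [0, 7/2, -7/2, -9/2]
R5 ← R5 + (3)·R1: [0, -1, 7, 0]
R6 ← R6 + R1: [0, 0, 5, 0]
R4 ← R4 + (7/10)·R2: [0, 0, 0, -1]
R5 ← R5 − (1/5)·R2: [0, 0, 6, -1]
R5 ← R5 + (3)·R3: [0, 0, 0, -4]
R6 ← R6 + (5/2)·R3: [0, 0, 0, -5/2]
R5 ← R5 − (4)·R4: [0, 0, 0, 0]
R6 ← R6 − (5/2)·R4: [0, 0, 0, 0]
4 nonzero rows, so rank(P) = 4.
P has 4 columns; by rank–nullity, nullity = 4 − 4 = 0.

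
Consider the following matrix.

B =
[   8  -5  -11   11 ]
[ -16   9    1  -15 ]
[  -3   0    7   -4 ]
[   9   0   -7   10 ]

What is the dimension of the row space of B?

4

Row reduce to echelon form.
R2 ← R2 + (2)·R1: [0, -1, -21, 7]
R3 ← R3 + (3/8)·R1: [0, -15/8, 23/8, 1/8]
R4 ← R4 − (9/8)·R1: [0, 45/8, 43/8, -19/8]
R3 ← R3 − (15/8)·R2: [0, 0, 169/4, -13]
R4 ← R4 + (45/8)·R2: [0, 0, -451/4, 37]
R4 ← R4 + (451/169)·R3: [0, 0, 0, 30/13]
Echelon form has 4 nonzero rows, so rank(B) = 4.
The row space has dimension equal to the rank: 4.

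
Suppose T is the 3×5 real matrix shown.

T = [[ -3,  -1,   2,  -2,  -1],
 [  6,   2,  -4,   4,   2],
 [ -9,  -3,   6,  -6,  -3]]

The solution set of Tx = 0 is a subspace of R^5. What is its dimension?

Row reduce to echelon form.
R2 ← R2 + (2)·R1: [0, 0, 0, 0, 0]
R3 ← R3 − (3)·R1: [0, 0, 0, 0, 0]
1 nonzero row, so rank(T) = 1.
T has 5 columns; by rank–nullity, nullity = 5 − 1 = 4.

4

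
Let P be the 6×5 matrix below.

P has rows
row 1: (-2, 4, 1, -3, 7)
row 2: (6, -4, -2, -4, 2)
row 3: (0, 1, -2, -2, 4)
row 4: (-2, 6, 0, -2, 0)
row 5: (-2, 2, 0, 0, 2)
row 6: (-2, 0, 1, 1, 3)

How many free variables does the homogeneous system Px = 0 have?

1

Row reduce to echelon form.
R2 ← R2 + (3)·R1: [0, 8, 1, -13, 23]
R4 ← R4 − R1: [0, 2, -1, 1, -7]
R5 ← R5 − R1: [0, -2, -1, 3, -5]
R6 ← R6 − R1: [0, -4, 0, 4, -4]
R3 ← R3 − (1/8)·R2: [0, 0, -17/8, -3/8, 9/8]
R4 ← R4 − (1/4)·R2: [0, 0, -5/4, 17/4, -51/4]
R5 ← R5 + (1/4)·R2: [0, 0, -3/4, -1/4, 3/4]
R6 ← R6 + (1/2)·R2: [0, 0, 1/2, -5/2, 15/2]
R4 ← R4 − (10/17)·R3: [0, 0, 0, 76/17, -228/17]
R5 ← R5 − (6/17)·R3: [0, 0, 0, -2/17, 6/17]
R6 ← R6 + (4/17)·R3: [0, 0, 0, -44/17, 132/17]
R5 ← R5 + (1/38)·R4: [0, 0, 0, 0, 0]
R6 ← R6 + (11/19)·R4: [0, 0, 0, 0, 0]
4 nonzero rows, so rank(P) = 4.
P has 5 columns; by rank–nullity, nullity = 5 − 4 = 1.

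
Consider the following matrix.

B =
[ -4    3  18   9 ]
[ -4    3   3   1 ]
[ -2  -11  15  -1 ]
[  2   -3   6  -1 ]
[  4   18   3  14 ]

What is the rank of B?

Row reduce to echelon form.
R2 ← R2 − R1: [0, 0, -15, -8]
R3 ← R3 − (1/2)·R1: [0, -25/2, 6, -11/2]
R4 ← R4 + (1/2)·R1: [0, -3/2, 15, 7/2]
R5 ← R5 + R1: [0, 21, 21, 23]
Swap R2 ↔ R3
R4 ← R4 − (3/25)·R2: [0, 0, 357/25, 104/25]
R5 ← R5 + (42/25)·R2: [0, 0, 777/25, 344/25]
R4 ← R4 + (119/125)·R3: [0, 0, 0, -432/125]
R5 ← R5 + (259/125)·R3: [0, 0, 0, -352/125]
R5 ← R5 − (22/27)·R4: [0, 0, 0, 0]
Echelon form has 4 nonzero rows, so rank(B) = 4.

4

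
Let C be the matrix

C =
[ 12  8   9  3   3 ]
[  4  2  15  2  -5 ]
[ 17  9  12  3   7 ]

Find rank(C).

Row reduce to echelon form.
R2 ← R2 − (1/3)·R1: [0, -2/3, 12, 1, -6]
R3 ← R3 − (17/12)·R1: [0, -7/3, -3/4, -5/4, 11/4]
R3 ← R3 − (7/2)·R2: [0, 0, -171/4, -19/4, 95/4]
Echelon form has 3 nonzero rows, so rank(C) = 3.

3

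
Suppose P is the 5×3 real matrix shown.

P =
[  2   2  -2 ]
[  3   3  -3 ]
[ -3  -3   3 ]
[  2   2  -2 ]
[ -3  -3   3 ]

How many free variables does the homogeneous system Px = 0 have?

Row reduce to echelon form.
R2 ← R2 − (3/2)·R1: [0, 0, 0]
R3 ← R3 + (3/2)·R1: [0, 0, 0]
R4 ← R4 − R1: [0, 0, 0]
R5 ← R5 + (3/2)·R1: [0, 0, 0]
1 nonzero row, so rank(P) = 1.
P has 3 columns; by rank–nullity, nullity = 3 − 1 = 2.

2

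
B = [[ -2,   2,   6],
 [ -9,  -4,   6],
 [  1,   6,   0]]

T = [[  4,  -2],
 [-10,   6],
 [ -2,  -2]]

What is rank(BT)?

First compute BT:
[[-40,   4],
 [ -8, -18],
 [-56,  34]]
Now row reduce the product.
R2 ← R2 − (1/5)·R1: [0, -94/5]
R3 ← R3 − (7/5)·R1: [0, 142/5]
R3 ← R3 + (71/47)·R2: [0, 0]
2 nonzero rows, so rank(BT) = 2.

2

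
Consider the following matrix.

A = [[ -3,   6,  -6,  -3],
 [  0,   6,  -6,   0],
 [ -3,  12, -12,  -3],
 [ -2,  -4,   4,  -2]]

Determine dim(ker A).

Row reduce to echelon form.
R3 ← R3 − R1: [0, 6, -6, 0]
R4 ← R4 − (2/3)·R1: [0, -8, 8, 0]
R3 ← R3 − R2: [0, 0, 0, 0]
R4 ← R4 + (4/3)·R2: [0, 0, 0, 0]
2 nonzero rows, so rank(A) = 2.
A has 4 columns; by rank–nullity, nullity = 4 − 2 = 2.

2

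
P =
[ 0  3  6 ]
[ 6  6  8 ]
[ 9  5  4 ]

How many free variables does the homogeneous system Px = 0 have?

1

Row reduce to echelon form.
Swap R1 ↔ R2
R3 ← R3 − (3/2)·R1: [0, -4, -8]
R3 ← R3 + (4/3)·R2: [0, 0, 0]
2 nonzero rows, so rank(P) = 2.
P has 3 columns; by rank–nullity, nullity = 3 − 2 = 1.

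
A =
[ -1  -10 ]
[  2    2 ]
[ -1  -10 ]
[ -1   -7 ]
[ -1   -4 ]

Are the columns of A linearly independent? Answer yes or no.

yes

Row reduce A to echelon form.
R2 ← R2 + (2)·R1: [0, -18]
R3 ← R3 − R1: [0, 0]
R4 ← R4 − R1: [0, 3]
R5 ← R5 − R1: [0, 6]
R4 ← R4 + (1/6)·R2: [0, 0]
R5 ← R5 + (1/3)·R2: [0, 0]
2 pivots among 2 columns.
Every column is a pivot column, so the columns are linearly independent.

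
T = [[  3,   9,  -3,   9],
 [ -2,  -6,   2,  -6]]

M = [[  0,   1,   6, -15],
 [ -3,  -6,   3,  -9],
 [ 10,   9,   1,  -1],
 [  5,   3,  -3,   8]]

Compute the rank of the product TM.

First compute TM:
[[-12, -51,  15, -51],
 [  8,  34, -10,  34]]
Now row reduce the product.
R2 ← R2 + (2/3)·R1: [0, 0, 0, 0]
1 nonzero row, so rank(TM) = 1.

1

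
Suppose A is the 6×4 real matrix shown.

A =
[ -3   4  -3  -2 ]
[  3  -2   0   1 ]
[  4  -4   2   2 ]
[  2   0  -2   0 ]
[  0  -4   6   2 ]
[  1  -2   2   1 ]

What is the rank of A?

2

Row reduce to echelon form.
R2 ← R2 + R1: [0, 2, -3, -1]
R3 ← R3 + (4/3)·R1: [0, 4/3, -2, -2/3]
R4 ← R4 + (2/3)·R1: [0, 8/3, -4, -4/3]
R6 ← R6 + (1/3)·R1: [0, -2/3, 1, 1/3]
R3 ← R3 − (2/3)·R2: [0, 0, 0, 0]
R4 ← R4 − (4/3)·R2: [0, 0, 0, 0]
R5 ← R5 + (2)·R2: [0, 0, 0, 0]
R6 ← R6 + (1/3)·R2: [0, 0, 0, 0]
Echelon form has 2 nonzero rows, so rank(A) = 2.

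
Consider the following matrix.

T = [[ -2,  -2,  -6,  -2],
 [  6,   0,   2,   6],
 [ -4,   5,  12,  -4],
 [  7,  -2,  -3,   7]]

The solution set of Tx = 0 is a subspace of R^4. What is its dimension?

Row reduce to echelon form.
R2 ← R2 + (3)·R1: [0, -6, -16, 0]
R3 ← R3 − (2)·R1: [0, 9, 24, 0]
R4 ← R4 + (7/2)·R1: [0, -9, -24, 0]
R3 ← R3 + (3/2)·R2: [0, 0, 0, 0]
R4 ← R4 − (3/2)·R2: [0, 0, 0, 0]
2 nonzero rows, so rank(T) = 2.
T has 4 columns; by rank–nullity, nullity = 4 − 2 = 2.

2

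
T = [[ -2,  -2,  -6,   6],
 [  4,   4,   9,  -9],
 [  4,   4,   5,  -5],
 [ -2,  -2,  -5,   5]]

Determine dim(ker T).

Row reduce to echelon form.
R2 ← R2 + (2)·R1: [0, 0, -3, 3]
R3 ← R3 + (2)·R1: [0, 0, -7, 7]
R4 ← R4 − R1: [0, 0, 1, -1]
R3 ← R3 − (7/3)·R2: [0, 0, 0, 0]
R4 ← R4 + (1/3)·R2: [0, 0, 0, 0]
2 nonzero rows, so rank(T) = 2.
T has 4 columns; by rank–nullity, nullity = 4 − 2 = 2.

2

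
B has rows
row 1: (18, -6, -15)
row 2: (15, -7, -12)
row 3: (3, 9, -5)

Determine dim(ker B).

1

Row reduce to echelon form.
R2 ← R2 − (5/6)·R1: [0, -2, 1/2]
R3 ← R3 − (1/6)·R1: [0, 10, -5/2]
R3 ← R3 + (5)·R2: [0, 0, 0]
2 nonzero rows, so rank(B) = 2.
B has 3 columns; by rank–nullity, nullity = 3 − 2 = 1.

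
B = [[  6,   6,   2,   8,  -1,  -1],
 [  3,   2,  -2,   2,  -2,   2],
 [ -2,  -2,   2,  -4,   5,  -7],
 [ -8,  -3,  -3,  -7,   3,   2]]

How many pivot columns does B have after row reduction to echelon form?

4

Row reduce to echelon form.
R2 ← R2 − (1/2)·R1: [0, -1, -3, -2, -3/2, 5/2]
R3 ← R3 + (1/3)·R1: [0, 0, 8/3, -4/3, 14/3, -22/3]
R4 ← R4 + (4/3)·R1: [0, 5, -1/3, 11/3, 5/3, 2/3]
R4 ← R4 + (5)·R2: [0, 0, -46/3, -19/3, -35/6, 79/6]
R4 ← R4 + (23/4)·R3: [0, 0, 0, -14, 21, -29]
Echelon form has 4 nonzero rows, so rank(B) = 4.
Each nonzero row contributes one pivot column: 4 pivot columns.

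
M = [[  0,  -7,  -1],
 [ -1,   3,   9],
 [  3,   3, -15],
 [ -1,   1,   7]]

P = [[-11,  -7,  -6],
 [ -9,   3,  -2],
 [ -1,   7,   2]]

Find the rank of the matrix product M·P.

2

First compute MP:
[[ 64, -28,  12],
 [-25,  79,  18],
 [-45, -117, -54],
 [ -5,  59,  18]]
Now row reduce the product.
R2 ← R2 + (25/64)·R1: [0, 1089/16, 363/16]
R3 ← R3 + (45/64)·R1: [0, -2187/16, -729/16]
R4 ← R4 + (5/64)·R1: [0, 909/16, 303/16]
R3 ← R3 + (243/121)·R2: [0, 0, 0]
R4 ← R4 − (101/121)·R2: [0, 0, 0]
2 nonzero rows, so rank(MP) = 2.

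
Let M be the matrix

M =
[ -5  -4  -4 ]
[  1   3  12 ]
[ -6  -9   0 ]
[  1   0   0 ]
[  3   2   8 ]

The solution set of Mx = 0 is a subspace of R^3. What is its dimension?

0

Row reduce to echelon form.
R2 ← R2 + (1/5)·R1: [0, 11/5, 56/5]
R3 ← R3 − (6/5)·R1: [0, -21/5, 24/5]
R4 ← R4 + (1/5)·R1: [0, -4/5, -4/5]
R5 ← R5 + (3/5)·R1: [0, -2/5, 28/5]
R3 ← R3 + (21/11)·R2: [0, 0, 288/11]
R4 ← R4 + (4/11)·R2: [0, 0, 36/11]
R5 ← R5 + (2/11)·R2: [0, 0, 84/11]
R4 ← R4 − (1/8)·R3: [0, 0, 0]
R5 ← R5 − (7/24)·R3: [0, 0, 0]
3 nonzero rows, so rank(M) = 3.
M has 3 columns; by rank–nullity, nullity = 3 − 3 = 0.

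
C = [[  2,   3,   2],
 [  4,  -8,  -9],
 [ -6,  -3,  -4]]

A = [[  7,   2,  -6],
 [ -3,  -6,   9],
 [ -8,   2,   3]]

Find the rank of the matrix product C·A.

First compute CA:
[[-11, -10,  21],
 [124,  38, -123],
 [ -1,  -2,  -3]]
Now row reduce the product.
R2 ← R2 + (124/11)·R1: [0, -822/11, 1251/11]
R3 ← R3 − (1/11)·R1: [0, -12/11, -54/11]
R3 ← R3 − (2/137)·R2: [0, 0, -900/137]
3 nonzero rows, so rank(CA) = 3.

3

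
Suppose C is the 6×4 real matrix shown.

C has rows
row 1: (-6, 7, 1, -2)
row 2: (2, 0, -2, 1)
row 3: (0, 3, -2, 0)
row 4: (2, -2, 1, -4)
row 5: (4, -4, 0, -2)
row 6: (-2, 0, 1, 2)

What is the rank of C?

Row reduce to echelon form.
R2 ← R2 + (1/3)·R1: [0, 7/3, -5/3, 1/3]
R4 ← R4 + (1/3)·R1: [0, 1/3, 4/3, -14/3]
R5 ← R5 + (2/3)·R1: [0, 2/3, 2/3, -10/3]
R6 ← R6 − (1/3)·R1: [0, -7/3, 2/3, 8/3]
R3 ← R3 − (9/7)·R2: [0, 0, 1/7, -3/7]
R4 ← R4 − (1/7)·R2: [0, 0, 11/7, -33/7]
R5 ← R5 − (2/7)·R2: [0, 0, 8/7, -24/7]
R6 ← R6 + R2: [0, 0, -1, 3]
R4 ← R4 − (11)·R3: [0, 0, 0, 0]
R5 ← R5 − (8)·R3: [0, 0, 0, 0]
R6 ← R6 + (7)·R3: [0, 0, 0, 0]
Echelon form has 3 nonzero rows, so rank(C) = 3.

3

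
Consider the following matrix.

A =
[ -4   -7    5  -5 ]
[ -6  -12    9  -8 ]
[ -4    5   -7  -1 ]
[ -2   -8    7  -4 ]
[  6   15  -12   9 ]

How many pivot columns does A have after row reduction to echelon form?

Row reduce to echelon form.
R2 ← R2 − (3/2)·R1: [0, -3/2, 3/2, -1/2]
R3 ← R3 − R1: [0, 12, -12, 4]
R4 ← R4 − (1/2)·R1: [0, -9/2, 9/2, -3/2]
R5 ← R5 + (3/2)·R1: [0, 9/2, -9/2, 3/2]
R3 ← R3 + (8)·R2: [0, 0, 0, 0]
R4 ← R4 − (3)·R2: [0, 0, 0, 0]
R5 ← R5 + (3)·R2: [0, 0, 0, 0]
Echelon form has 2 nonzero rows, so rank(A) = 2.
Each nonzero row contributes one pivot column: 2 pivot columns.

2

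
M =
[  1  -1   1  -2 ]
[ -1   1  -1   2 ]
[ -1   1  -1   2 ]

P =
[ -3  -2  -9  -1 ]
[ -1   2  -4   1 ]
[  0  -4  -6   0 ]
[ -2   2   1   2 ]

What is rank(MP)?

1

First compute MP:
[[  2, -12, -13,  -6],
 [ -2,  12,  13,   6],
 [ -2,  12,  13,   6]]
Now row reduce the product.
R2 ← R2 + R1: [0, 0, 0, 0]
R3 ← R3 + R1: [0, 0, 0, 0]
1 nonzero row, so rank(MP) = 1.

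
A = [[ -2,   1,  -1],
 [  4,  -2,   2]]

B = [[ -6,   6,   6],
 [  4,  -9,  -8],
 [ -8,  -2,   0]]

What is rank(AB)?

First compute AB:
[[ 24, -19, -20],
 [-48,  38,  40]]
Now row reduce the product.
R2 ← R2 + (2)·R1: [0, 0, 0]
1 nonzero row, so rank(AB) = 1.

1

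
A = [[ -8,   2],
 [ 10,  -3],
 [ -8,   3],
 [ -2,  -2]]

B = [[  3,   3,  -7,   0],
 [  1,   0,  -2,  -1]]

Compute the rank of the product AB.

First compute AB:
[[-22, -24,  52,  -2],
 [ 27,  30, -64,   3],
 [-21, -24,  50,  -3],
 [ -8,  -6,  18,   2]]
Now row reduce the product.
R2 ← R2 + (27/22)·R1: [0, 6/11, -2/11, 6/11]
R3 ← R3 − (21/22)·R1: [0, -12/11, 4/11, -12/11]
R4 ← R4 − (4/11)·R1: [0, 30/11, -10/11, 30/11]
R3 ← R3 + (2)·R2: [0, 0, 0, 0]
R4 ← R4 − (5)·R2: [0, 0, 0, 0]
2 nonzero rows, so rank(AB) = 2.

2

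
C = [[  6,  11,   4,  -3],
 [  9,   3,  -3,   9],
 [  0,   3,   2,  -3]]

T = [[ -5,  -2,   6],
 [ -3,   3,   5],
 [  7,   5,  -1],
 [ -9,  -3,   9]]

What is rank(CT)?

First compute CT:
[[ -8,  50,  60],
 [-156, -51, 153],
 [ 32,  28, -14]]
Now row reduce the product.
R2 ← R2 − (39/2)·R1: [0, -1026, -1017]
R3 ← R3 + (4)·R1: [0, 228, 226]
R3 ← R3 + (2/9)·R2: [0, 0, 0]
2 nonzero rows, so rank(CT) = 2.

2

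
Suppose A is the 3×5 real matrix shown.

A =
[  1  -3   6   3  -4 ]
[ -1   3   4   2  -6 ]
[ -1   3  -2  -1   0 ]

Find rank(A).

2

Row reduce to echelon form.
R2 ← R2 + R1: [0, 0, 10, 5, -10]
R3 ← R3 + R1: [0, 0, 4, 2, -4]
R3 ← R3 − (2/5)·R2: [0, 0, 0, 0, 0]
Echelon form has 2 nonzero rows, so rank(A) = 2.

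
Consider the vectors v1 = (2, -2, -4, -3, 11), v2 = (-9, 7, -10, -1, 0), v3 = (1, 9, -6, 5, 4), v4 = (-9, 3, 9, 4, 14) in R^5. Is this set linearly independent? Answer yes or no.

yes

Form the matrix with these vectors as rows and row reduce.
R2 ← R2 + (9/2)·R1: [0, -2, -28, -29/2, 99/2]
R3 ← R3 − (1/2)·R1: [0, 10, -4, 13/2, -3/2]
R4 ← R4 + (9/2)·R1: [0, -6, -9, -19/2, 127/2]
R3 ← R3 + (5)·R2: [0, 0, -144, -66, 246]
R4 ← R4 − (3)·R2: [0, 0, 75, 34, -85]
R4 ← R4 + (25/48)·R3: [0, 0, 0, -3/8, 345/8]
4 nonzero rows, so the 4 vectors span a space of dimension 4.
Since 4 = 4, the vectors are linearly independent.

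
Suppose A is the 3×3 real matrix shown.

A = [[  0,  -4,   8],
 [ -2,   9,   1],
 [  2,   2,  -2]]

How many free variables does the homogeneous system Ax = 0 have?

0

Row reduce to echelon form.
Swap R1 ↔ R2
R3 ← R3 + R1: [0, 11, -1]
R3 ← R3 + (11/4)·R2: [0, 0, 21]
3 nonzero rows, so rank(A) = 3.
A has 3 columns; by rank–nullity, nullity = 3 − 3 = 0.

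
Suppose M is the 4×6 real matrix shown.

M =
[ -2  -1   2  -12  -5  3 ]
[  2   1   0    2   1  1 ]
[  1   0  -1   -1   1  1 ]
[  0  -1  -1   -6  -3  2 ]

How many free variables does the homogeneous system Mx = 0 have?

2

Row reduce to echelon form.
R2 ← R2 + R1: [0, 0, 2, -10, -4, 4]
R3 ← R3 + (1/2)·R1: [0, -1/2, 0, -7, -3/2, 5/2]
Swap R2 ↔ R3
R4 ← R4 − (2)·R2: [0, 0, -1, 8, 0, -3]
R4 ← R4 + (1/2)·R3: [0, 0, 0, 3, -2, -1]
4 nonzero rows, so rank(M) = 4.
M has 6 columns; by rank–nullity, nullity = 6 − 4 = 2.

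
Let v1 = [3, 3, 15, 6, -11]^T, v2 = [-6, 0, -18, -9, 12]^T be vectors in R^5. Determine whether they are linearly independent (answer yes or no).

Form the matrix with these vectors as rows and row reduce.
R2 ← R2 + (2)·R1: [0, 6, 12, 3, -10]
2 nonzero rows, so the 2 vectors span a space of dimension 2.
Since 2 = 2, the vectors are linearly independent.

yes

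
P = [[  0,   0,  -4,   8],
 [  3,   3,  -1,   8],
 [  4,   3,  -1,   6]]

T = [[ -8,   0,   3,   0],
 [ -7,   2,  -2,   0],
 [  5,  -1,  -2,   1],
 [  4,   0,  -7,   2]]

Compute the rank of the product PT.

3

First compute PT:
[[ 12,   4, -48,  12],
 [-18,   7, -51,  15],
 [-34,   7, -34,  11]]
Now row reduce the product.
R2 ← R2 + (3/2)·R1: [0, 13, -123, 33]
R3 ← R3 + (17/6)·R1: [0, 55/3, -170, 45]
R3 ← R3 − (55/39)·R2: [0, 0, 45/13, -20/13]
3 nonzero rows, so rank(PT) = 3.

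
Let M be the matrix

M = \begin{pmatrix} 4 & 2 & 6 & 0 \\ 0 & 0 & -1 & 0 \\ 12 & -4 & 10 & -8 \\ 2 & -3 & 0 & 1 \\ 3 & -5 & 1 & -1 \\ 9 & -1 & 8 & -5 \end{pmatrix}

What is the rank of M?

Row reduce to echelon form.
R3 ← R3 − (3)·R1: [0, -10, -8, -8]
R4 ← R4 − (1/2)·R1: [0, -4, -3, 1]
R5 ← R5 − (3/4)·R1: [0, -13/2, -7/2, -1]
R6 ← R6 − (9/4)·R1: [0, -11/2, -11/2, -5]
Swap R2 ↔ R3
R4 ← R4 − (2/5)·R2: [0, 0, 1/5, 21/5]
R5 ← R5 − (13/20)·R2: [0, 0, 17/10, 21/5]
R6 ← R6 − (11/20)·R2: [0, 0, -11/10, -3/5]
R4 ← R4 + (1/5)·R3: [0, 0, 0, 21/5]
R5 ← R5 + (17/10)·R3: [0, 0, 0, 21/5]
R6 ← R6 − (11/10)·R3: [0, 0, 0, -3/5]
R5 ← R5 − R4: [0, 0, 0, 0]
R6 ← R6 + (1/7)·R4: [0, 0, 0, 0]
Echelon form has 4 nonzero rows, so rank(M) = 4.

4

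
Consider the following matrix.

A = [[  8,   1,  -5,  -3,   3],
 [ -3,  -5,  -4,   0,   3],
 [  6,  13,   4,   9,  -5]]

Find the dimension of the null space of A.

2

Row reduce to echelon form.
R2 ← R2 + (3/8)·R1: [0, -37/8, -47/8, -9/8, 33/8]
R3 ← R3 − (3/4)·R1: [0, 49/4, 31/4, 45/4, -29/4]
R3 ← R3 + (98/37)·R2: [0, 0, -289/37, 306/37, 136/37]
3 nonzero rows, so rank(A) = 3.
A has 5 columns; by rank–nullity, nullity = 5 − 3 = 2.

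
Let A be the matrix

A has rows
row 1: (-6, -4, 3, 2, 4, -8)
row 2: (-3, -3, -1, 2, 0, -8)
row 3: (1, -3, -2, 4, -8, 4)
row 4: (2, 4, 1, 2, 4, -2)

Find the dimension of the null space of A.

2

Row reduce to echelon form.
R2 ← R2 − (1/2)·R1: [0, -1, -5/2, 1, -2, -4]
R3 ← R3 + (1/6)·R1: [0, -11/3, -3/2, 13/3, -22/3, 8/3]
R4 ← R4 + (1/3)·R1: [0, 8/3, 2, 8/3, 16/3, -14/3]
R3 ← R3 − (11/3)·R2: [0, 0, 23/3, 2/3, 0, 52/3]
R4 ← R4 + (8/3)·R2: [0, 0, -14/3, 16/3, 0, -46/3]
R4 ← R4 + (14/23)·R3: [0, 0, 0, 132/23, 0, -110/23]
4 nonzero rows, so rank(A) = 4.
A has 6 columns; by rank–nullity, nullity = 6 − 4 = 2.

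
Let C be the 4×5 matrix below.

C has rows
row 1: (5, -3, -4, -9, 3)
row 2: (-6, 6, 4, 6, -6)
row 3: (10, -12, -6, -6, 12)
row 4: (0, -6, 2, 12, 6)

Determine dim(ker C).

Row reduce to echelon form.
R2 ← R2 + (6/5)·R1: [0, 12/5, -4/5, -24/5, -12/5]
R3 ← R3 − (2)·R1: [0, -6, 2, 12, 6]
R3 ← R3 + (5/2)·R2: [0, 0, 0, 0, 0]
R4 ← R4 + (5/2)·R2: [0, 0, 0, 0, 0]
2 nonzero rows, so rank(C) = 2.
C has 5 columns; by rank–nullity, nullity = 5 − 2 = 3.

3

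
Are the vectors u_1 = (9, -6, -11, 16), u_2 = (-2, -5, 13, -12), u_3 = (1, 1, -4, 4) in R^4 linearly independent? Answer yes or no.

Form the matrix with these vectors as rows and row reduce.
R2 ← R2 + (2/9)·R1: [0, -19/3, 95/9, -76/9]
R3 ← R3 − (1/9)·R1: [0, 5/3, -25/9, 20/9]
R3 ← R3 + (5/19)·R2: [0, 0, 0, 0]
2 nonzero rows, so the 3 vectors span a space of dimension 2.
Since 2 < 3, the vectors are linearly dependent.

no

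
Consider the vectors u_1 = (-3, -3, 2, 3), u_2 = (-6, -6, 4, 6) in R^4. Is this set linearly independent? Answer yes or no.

no

Form the matrix with these vectors as rows and row reduce.
R2 ← R2 − (2)·R1: [0, 0, 0, 0]
1 nonzero row, so the 2 vectors span a space of dimension 1.
Since 1 < 2, the vectors are linearly dependent.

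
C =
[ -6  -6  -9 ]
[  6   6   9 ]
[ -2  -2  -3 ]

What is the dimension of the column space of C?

Row reduce to echelon form.
R2 ← R2 + R1: [0, 0, 0]
R3 ← R3 − (1/3)·R1: [0, 0, 0]
Echelon form has 1 nonzero row, so rank(C) = 1.
The column space has dimension equal to the rank: 1.

1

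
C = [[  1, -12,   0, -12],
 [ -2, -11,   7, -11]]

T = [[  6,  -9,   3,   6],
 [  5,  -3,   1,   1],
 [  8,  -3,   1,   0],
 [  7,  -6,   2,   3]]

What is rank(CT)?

First compute CT:
[[-138,  99, -33, -42],
 [-88,  96, -32, -56]]
Now row reduce the product.
R2 ← R2 − (44/69)·R1: [0, 756/23, -252/23, -672/23]
2 nonzero rows, so rank(CT) = 2.

2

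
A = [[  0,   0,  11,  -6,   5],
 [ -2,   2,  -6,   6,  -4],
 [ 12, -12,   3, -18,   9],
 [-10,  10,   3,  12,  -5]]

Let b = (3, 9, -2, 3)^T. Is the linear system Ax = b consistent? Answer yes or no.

no

Row reduce the augmented matrix [A | b].
Swap R1 ↔ R2
R3 ← R3 + (6)·R1: [0, 0, -33, 18, -15, 52]
R4 ← R4 − (5)·R1: [0, 0, 33, -18, 15, -42]
R3 ← R3 + (3)·R2: [0, 0, 0, 0, 0, 61]
R4 ← R4 − (3)·R2: [0, 0, 0, 0, 0, -51]
R4 ← R4 + (51/61)·R3: [0, 0, 0, 0, 0, 0]
The echelon form has 3 nonzero rows; the last pivot sits in the augmented column, so rank(A) = 2 but rank([A|b]) = 3.
Since the ranks differ, the system is inconsistent.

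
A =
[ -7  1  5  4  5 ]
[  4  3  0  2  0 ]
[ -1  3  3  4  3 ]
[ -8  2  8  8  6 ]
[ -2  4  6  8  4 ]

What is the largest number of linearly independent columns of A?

Row reduce to echelon form.
R2 ← R2 + (4/7)·R1: [0, 25/7, 20/7, 30/7, 20/7]
R3 ← R3 − (1/7)·R1: [0, 20/7, 16/7, 24/7, 16/7]
R4 ← R4 − (8/7)·R1: [0, 6/7, 16/7, 24/7, 2/7]
R5 ← R5 − (2/7)·R1: [0, 26/7, 32/7, 48/7, 18/7]
R3 ← R3 − (4/5)·R2: [0, 0, 0, 0, 0]
R4 ← R4 − (6/25)·R2: [0, 0, 8/5, 12/5, -2/5]
R5 ← R5 − (26/25)·R2: [0, 0, 8/5, 12/5, -2/5]
Swap R3 ↔ R4
R5 ← R5 − R3: [0, 0, 0, 0, 0]
Echelon form has 3 nonzero rows, so rank(A) = 3.
The rank gives the maximum number of linearly independent columns: 3.

3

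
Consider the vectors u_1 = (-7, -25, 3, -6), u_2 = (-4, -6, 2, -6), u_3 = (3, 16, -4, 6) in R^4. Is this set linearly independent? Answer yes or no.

yes

Form the matrix with these vectors as rows and row reduce.
R2 ← R2 − (4/7)·R1: [0, 58/7, 2/7, -18/7]
R3 ← R3 + (3/7)·R1: [0, 37/7, -19/7, 24/7]
R3 ← R3 − (37/58)·R2: [0, 0, -84/29, 147/29]
3 nonzero rows, so the 3 vectors span a space of dimension 3.
Since 3 = 3, the vectors are linearly independent.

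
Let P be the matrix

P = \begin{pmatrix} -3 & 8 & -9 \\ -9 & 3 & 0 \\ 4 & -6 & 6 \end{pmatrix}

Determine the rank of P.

Row reduce to echelon form.
R2 ← R2 − (3)·R1: [0, -21, 27]
R3 ← R3 + (4/3)·R1: [0, 14/3, -6]
R3 ← R3 + (2/9)·R2: [0, 0, 0]
Echelon form has 2 nonzero rows, so rank(P) = 2.

2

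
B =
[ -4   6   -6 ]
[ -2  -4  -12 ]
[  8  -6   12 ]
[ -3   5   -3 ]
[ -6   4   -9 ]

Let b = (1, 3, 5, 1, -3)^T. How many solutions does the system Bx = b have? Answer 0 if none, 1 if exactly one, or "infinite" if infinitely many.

Row reduce the augmented matrix [B | b].
R2 ← R2 − (1/2)·R1: [0, -7, -9, 5/2]
R3 ← R3 + (2)·R1: [0, 6, 0, 7]
R4 ← R4 − (3/4)·R1: [0, 1/2, 3/2, 1/4]
R5 ← R5 − (3/2)·R1: [0, -5, 0, -9/2]
R3 ← R3 + (6/7)·R2: [0, 0, -54/7, 64/7]
R4 ← R4 + (1/14)·R2: [0, 0, 6/7, 3/7]
R5 ← R5 − (5/7)·R2: [0, 0, 45/7, -44/7]
R4 ← R4 + (1/9)·R3: [0, 0, 0, 13/9]
R5 ← R5 + (5/6)·R3: [0, 0, 0, 4/3]
R5 ← R5 − (12/13)·R4: [0, 0, 0, 0]
The echelon form has 4 nonzero rows; the last pivot sits in the augmented column, so rank(B) = 3 but rank([B|b]) = 4.
Since the ranks differ, the system is inconsistent.
It has no solutions.

0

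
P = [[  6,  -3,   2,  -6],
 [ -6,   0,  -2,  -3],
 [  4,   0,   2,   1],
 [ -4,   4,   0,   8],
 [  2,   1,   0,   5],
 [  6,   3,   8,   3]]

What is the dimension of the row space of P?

Row reduce to echelon form.
R2 ← R2 + R1: [0, -3, 0, -9]
R3 ← R3 − (2/3)·R1: [0, 2, 2/3, 5]
R4 ← R4 + (2/3)·R1: [0, 2, 4/3, 4]
R5 ← R5 − (1/3)·R1: [0, 2, -2/3, 7]
R6 ← R6 − R1: [0, 6, 6, 9]
R3 ← R3 + (2/3)·R2: [0, 0, 2/3, -1]
R4 ← R4 + (2/3)·R2: [0, 0, 4/3, -2]
R5 ← R5 + (2/3)·R2: [0, 0, -2/3, 1]
R6 ← R6 + (2)·R2: [0, 0, 6, -9]
R4 ← R4 − (2)·R3: [0, 0, 0, 0]
R5 ← R5 + R3: [0, 0, 0, 0]
R6 ← R6 − (9)·R3: [0, 0, 0, 0]
Echelon form has 3 nonzero rows, so rank(P) = 3.
The row space has dimension equal to the rank: 3.

3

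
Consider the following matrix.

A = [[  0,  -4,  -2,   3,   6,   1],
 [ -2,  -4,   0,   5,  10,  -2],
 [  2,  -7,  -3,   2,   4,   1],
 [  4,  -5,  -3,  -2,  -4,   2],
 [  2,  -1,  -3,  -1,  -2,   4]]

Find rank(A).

Row reduce to echelon form.
Swap R1 ↔ R2
R3 ← R3 + R1: [0, -11, -3, 7, 14, -1]
R4 ← R4 + (2)·R1: [0, -13, -3, 8, 16, -2]
R5 ← R5 + R1: [0, -5, -3, 4, 8, 2]
R3 ← R3 − (11/4)·R2: [0, 0, 5/2, -5/4, -5/2, -15/4]
R4 ← R4 − (13/4)·R2: [0, 0, 7/2, -7/4, -7/2, -21/4]
R5 ← R5 − (5/4)·R2: [0, 0, -1/2, 1/4, 1/2, 3/4]
R4 ← R4 − (7/5)·R3: [0, 0, 0, 0, 0, 0]
R5 ← R5 + (1/5)·R3: [0, 0, 0, 0, 0, 0]
Echelon form has 3 nonzero rows, so rank(A) = 3.

3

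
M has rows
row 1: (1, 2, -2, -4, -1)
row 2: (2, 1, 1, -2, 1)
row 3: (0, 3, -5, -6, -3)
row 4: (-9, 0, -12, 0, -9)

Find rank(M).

2

Row reduce to echelon form.
R2 ← R2 − (2)·R1: [0, -3, 5, 6, 3]
R4 ← R4 + (9)·R1: [0, 18, -30, -36, -18]
R3 ← R3 + R2: [0, 0, 0, 0, 0]
R4 ← R4 + (6)·R2: [0, 0, 0, 0, 0]
Echelon form has 2 nonzero rows, so rank(M) = 2.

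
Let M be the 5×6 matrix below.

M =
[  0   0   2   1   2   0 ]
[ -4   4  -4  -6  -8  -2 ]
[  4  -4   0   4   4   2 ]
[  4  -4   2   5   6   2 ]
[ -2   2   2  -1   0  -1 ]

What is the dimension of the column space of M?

Row reduce to echelon form.
Swap R1 ↔ R2
R3 ← R3 + R1: [0, 0, -4, -2, -4, 0]
R4 ← R4 + R1: [0, 0, -2, -1, -2, 0]
R5 ← R5 − (1/2)·R1: [0, 0, 4, 2, 4, 0]
R3 ← R3 + (2)·R2: [0, 0, 0, 0, 0, 0]
R4 ← R4 + R2: [0, 0, 0, 0, 0, 0]
R5 ← R5 − (2)·R2: [0, 0, 0, 0, 0, 0]
Echelon form has 2 nonzero rows, so rank(M) = 2.
The column space has dimension equal to the rank: 2.

2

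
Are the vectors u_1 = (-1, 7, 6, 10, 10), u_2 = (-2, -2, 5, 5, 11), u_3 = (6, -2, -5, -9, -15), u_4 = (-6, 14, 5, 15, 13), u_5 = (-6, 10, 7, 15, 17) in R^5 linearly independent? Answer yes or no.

no

Form the matrix with these vectors as rows and row reduce.
R2 ← R2 − (2)·R1: [0, -16, -7, -15, -9]
R3 ← R3 + (6)·R1: [0, 40, 31, 51, 45]
R4 ← R4 − (6)·R1: [0, -28, -31, -45, -47]
R5 ← R5 − (6)·R1: [0, -32, -29, -45, -43]
R3 ← R3 + (5/2)·R2: [0, 0, 27/2, 27/2, 45/2]
R4 ← R4 − (7/4)·R2: [0, 0, -75/4, -75/4, -125/4]
R5 ← R5 − (2)·R2: [0, 0, -15, -15, -25]
R4 ← R4 + (25/18)·R3: [0, 0, 0, 0, 0]
R5 ← R5 + (10/9)·R3: [0, 0, 0, 0, 0]
3 nonzero rows, so the 5 vectors span a space of dimension 3.
Since 3 < 5, the vectors are linearly dependent.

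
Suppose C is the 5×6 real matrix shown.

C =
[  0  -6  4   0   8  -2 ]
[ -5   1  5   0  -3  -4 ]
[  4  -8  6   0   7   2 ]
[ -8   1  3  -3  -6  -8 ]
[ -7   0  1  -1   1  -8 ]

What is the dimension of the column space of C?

Row reduce to echelon form.
Swap R1 ↔ R2
R3 ← R3 + (4/5)·R1: [0, -36/5, 10, 0, 23/5, -6/5]
R4 ← R4 − (8/5)·R1: [0, -3/5, -5, -3, -6/5, -8/5]
R5 ← R5 − (7/5)·R1: [0, -7/5, -6, -1, 26/5, -12/5]
R3 ← R3 − (6/5)·R2: [0, 0, 26/5, 0, -5, 6/5]
R4 ← R4 − (1/10)·R2: [0, 0, -27/5, -3, -2, -7/5]
R5 ← R5 − (7/30)·R2: [0, 0, -104/15, -1, 10/3, -29/15]
R4 ← R4 + (27/26)·R3: [0, 0, 0, -3, -187/26, -2/13]
R5 ← R5 + (4/3)·R3: [0, 0, 0, -1, -10/3, -1/3]
R5 ← R5 − (1/3)·R4: [0, 0, 0, 0, -73/78, -11/39]
Echelon form has 5 nonzero rows, so rank(C) = 5.
The column space has dimension equal to the rank: 5.

5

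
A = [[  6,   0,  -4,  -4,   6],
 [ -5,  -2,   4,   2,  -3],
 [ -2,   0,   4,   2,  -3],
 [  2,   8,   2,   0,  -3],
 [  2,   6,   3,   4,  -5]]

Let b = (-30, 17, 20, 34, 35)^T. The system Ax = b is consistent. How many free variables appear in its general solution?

Row reduce the augmented matrix [A | b].
R2 ← R2 + (5/6)·R1: [0, -2, 2/3, -4/3, 2, -8]
R3 ← R3 + (1/3)·R1: [0, 0, 8/3, 2/3, -1, 10]
R4 ← R4 − (1/3)·R1: [0, 8, 10/3, 4/3, -5, 44]
R5 ← R5 − (1/3)·R1: [0, 6, 13/3, 16/3, -7, 45]
R4 ← R4 + (4)·R2: [0, 0, 6, -4, 3, 12]
R5 ← R5 + (3)·R2: [0, 0, 19/3, 4/3, -1, 21]
R4 ← R4 − (9/4)·R3: [0, 0, 0, -11/2, 21/4, -21/2]
R5 ← R5 − (19/8)·R3: [0, 0, 0, -1/4, 11/8, -11/4]
R5 ← R5 − (1/22)·R4: [0, 0, 0, 0, 25/22, -25/11]
The echelon form has 5 nonzero rows, and every pivot lies in the first 5 columns, so rank(A) = rank([A|b]) = 5.
The system is consistent.
Free variables = (unknowns) − (rank) = 5 − 5 = 0.

0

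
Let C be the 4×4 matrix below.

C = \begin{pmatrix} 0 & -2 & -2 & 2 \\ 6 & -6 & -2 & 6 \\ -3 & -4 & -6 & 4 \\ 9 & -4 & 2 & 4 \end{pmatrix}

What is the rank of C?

Row reduce to echelon form.
Swap R1 ↔ R2
R3 ← R3 + (1/2)·R1: [0, -7, -7, 7]
R4 ← R4 − (3/2)·R1: [0, 5, 5, -5]
R3 ← R3 − (7/2)·R2: [0, 0, 0, 0]
R4 ← R4 + (5/2)·R2: [0, 0, 0, 0]
Echelon form has 2 nonzero rows, so rank(C) = 2.

2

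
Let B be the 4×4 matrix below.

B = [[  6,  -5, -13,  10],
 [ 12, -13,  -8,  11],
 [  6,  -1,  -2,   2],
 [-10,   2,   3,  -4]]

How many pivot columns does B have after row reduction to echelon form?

4

Row reduce to echelon form.
R2 ← R2 − (2)·R1: [0, -3, 18, -9]
R3 ← R3 − R1: [0, 4, 11, -8]
R4 ← R4 + (5/3)·R1: [0, -19/3, -56/3, 38/3]
R3 ← R3 + (4/3)·R2: [0, 0, 35, -20]
R4 ← R4 − (19/9)·R2: [0, 0, -170/3, 95/3]
R4 ← R4 + (34/21)·R3: [0, 0, 0, -5/7]
Echelon form has 4 nonzero rows, so rank(B) = 4.
Each nonzero row contributes one pivot column: 4 pivot columns.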